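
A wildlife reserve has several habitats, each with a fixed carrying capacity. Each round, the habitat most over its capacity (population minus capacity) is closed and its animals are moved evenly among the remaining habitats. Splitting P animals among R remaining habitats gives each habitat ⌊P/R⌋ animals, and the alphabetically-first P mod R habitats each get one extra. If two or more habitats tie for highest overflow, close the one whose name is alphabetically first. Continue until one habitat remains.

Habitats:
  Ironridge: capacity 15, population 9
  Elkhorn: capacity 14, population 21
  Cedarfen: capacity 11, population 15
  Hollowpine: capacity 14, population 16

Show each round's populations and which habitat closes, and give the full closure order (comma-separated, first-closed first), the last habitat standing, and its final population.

Closure order: Elkhorn, Cedarfen, Hollowpine
Last habitat: Ironridge with 61 animals

Round 1: Cedarfen=15 Elkhorn=21 Hollowpine=16 Ironridge=9 → close Elkhorn (overflow 7)
  21÷3 = 7 each, +1 to first 0
Round 2: Cedarfen=22 Hollowpine=23 Ironridge=16 → close Cedarfen (overflow 11)
  22÷2 = 11 each, +1 to first 0
Round 3: Hollowpine=34 Ironridge=27 → close Hollowpine (overflow 20)
  34÷1 = 34 each, +1 to first 0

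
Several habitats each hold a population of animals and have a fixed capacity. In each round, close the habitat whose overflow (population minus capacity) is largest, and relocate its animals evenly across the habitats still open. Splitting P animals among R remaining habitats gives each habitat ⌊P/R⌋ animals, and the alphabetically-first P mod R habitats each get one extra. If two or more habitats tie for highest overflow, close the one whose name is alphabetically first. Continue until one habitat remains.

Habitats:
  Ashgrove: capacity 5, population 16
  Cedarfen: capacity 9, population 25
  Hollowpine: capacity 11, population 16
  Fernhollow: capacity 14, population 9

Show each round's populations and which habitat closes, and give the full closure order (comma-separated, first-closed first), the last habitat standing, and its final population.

Closure order: Cedarfen, Ashgrove, Hollowpine
Last habitat: Fernhollow with 66 animals

Round 1: Ashgrove=16 Cedarfen=25 Fernhollow=9 Hollowpine=16 → close Cedarfen (overflow 16)
  25÷3 = 8 each, +1 to first 1
Round 2: Ashgrove=25 Fernhollow=17 Hollowpine=24 → close Ashgrove (overflow 20)
  25÷2 = 12 each, +1 to first 1
Round 3: Fernhollow=30 Hollowpine=36 → close Hollowpine (overflow 25)
  36÷1 = 36 each, +1 to first 0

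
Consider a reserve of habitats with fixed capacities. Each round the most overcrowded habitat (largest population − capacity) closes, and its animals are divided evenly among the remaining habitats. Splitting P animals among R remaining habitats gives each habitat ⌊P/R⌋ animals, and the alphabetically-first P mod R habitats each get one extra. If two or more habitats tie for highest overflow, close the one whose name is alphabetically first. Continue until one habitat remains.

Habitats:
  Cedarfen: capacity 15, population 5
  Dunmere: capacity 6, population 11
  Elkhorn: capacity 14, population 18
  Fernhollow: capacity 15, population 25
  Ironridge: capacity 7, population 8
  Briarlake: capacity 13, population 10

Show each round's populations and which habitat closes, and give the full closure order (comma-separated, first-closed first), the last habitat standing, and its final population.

Closure order: Fernhollow, Dunmere, Elkhorn, Ironridge, Briarlake
Last habitat: Cedarfen with 77 animals

Round 1: Briarlake=10 Cedarfen=5 Dunmere=11 Elkhorn=18 Fernhollow=25 Ironridge=8 → close Fernhollow (overflow 10)
  25÷5 = 5 each, +1 to first 0
Round 2: Briarlake=15 Cedarfen=10 Dunmere=16 Elkhorn=23 Ironridge=13 → close Dunmere (overflow 10)
  16÷4 = 4 each, +1 to first 0
Round 3: Briarlake=19 Cedarfen=14 Elkhorn=27 Ironridge=17 → close Elkhorn (overflow 13)
  27÷3 = 9 each, +1 to first 0
Round 4: Briarlake=28 Cedarfen=23 Ironridge=26 → close Ironridge (overflow 19)
  26÷2 = 13 each, +1 to first 0
Round 5: Briarlake=41 Cedarfen=36 → close Briarlake (overflow 28)
  41÷1 = 41 each, +1 to first 0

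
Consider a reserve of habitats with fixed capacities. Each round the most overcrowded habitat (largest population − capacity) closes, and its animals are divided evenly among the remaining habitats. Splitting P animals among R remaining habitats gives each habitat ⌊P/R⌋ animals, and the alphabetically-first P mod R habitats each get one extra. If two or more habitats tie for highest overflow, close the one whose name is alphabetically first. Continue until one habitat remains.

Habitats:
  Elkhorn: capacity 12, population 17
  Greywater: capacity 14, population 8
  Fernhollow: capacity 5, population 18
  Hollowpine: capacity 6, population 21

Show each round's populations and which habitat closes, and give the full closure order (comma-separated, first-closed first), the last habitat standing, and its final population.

Round 1: Elkhorn=17 Fernhollow=18 Greywater=8 Hollowpine=21 → close Hollowpine (overflow 15)
  21÷3 = 7 each, +1 to first 0
Round 2: Elkhorn=24 Fernhollow=25 Greywater=15 → close Fernhollow (overflow 20)
  25÷2 = 12 each, +1 to first 1
Round 3: Elkhorn=37 Greywater=27 → close Elkhorn (overflow 25)
  37÷1 = 37 each, +1 to first 0

Closure order: Hollowpine, Fernhollow, Elkhorn
Last habitat: Greywater with 64 animals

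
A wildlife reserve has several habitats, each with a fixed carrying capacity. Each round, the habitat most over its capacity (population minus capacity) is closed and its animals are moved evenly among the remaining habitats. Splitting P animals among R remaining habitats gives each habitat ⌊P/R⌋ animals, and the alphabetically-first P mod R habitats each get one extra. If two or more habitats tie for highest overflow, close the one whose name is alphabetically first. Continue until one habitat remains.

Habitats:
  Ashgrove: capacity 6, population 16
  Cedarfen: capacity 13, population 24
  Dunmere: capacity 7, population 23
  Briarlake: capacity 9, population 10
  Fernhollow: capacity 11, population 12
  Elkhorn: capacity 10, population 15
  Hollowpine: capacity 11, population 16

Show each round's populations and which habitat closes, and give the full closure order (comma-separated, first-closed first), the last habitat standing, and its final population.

Closure order: Dunmere, Cedarfen, Ashgrove, Elkhorn, Briarlake, Hollowpine
Last habitat: Fernhollow with 116 animals

Round 1: Ashgrove=16 Briarlake=10 Cedarfen=24 Dunmere=23 Elkhorn=15 Fernhollow=12 Hollowpine=16 → close Dunmere (overflow 16)
  23÷6 = 3 each, +1 to first 5
Round 2: Ashgrove=20 Briarlake=14 Cedarfen=28 Elkhorn=19 Fernhollow=16 Hollowpine=19 → close Cedarfen (overflow 15)
  28÷5 = 5 each, +1 to first 3
Round 3: Ashgrove=26 Briarlake=20 Elkhorn=25 Fernhollow=21 Hollowpine=24 → close Ashgrove (overflow 20)
  26÷4 = 6 each, +1 to first 2
Round 4: Briarlake=27 Elkhorn=32 Fernhollow=27 Hollowpine=30 → close Elkhorn (overflow 22)
  32÷3 = 10 each, +1 to first 2
Round 5: Briarlake=38 Fernhollow=38 Hollowpine=40 → close Briarlake (overflow 29)
  38÷2 = 19 each, +1 to first 0
Round 6: Fernhollow=57 Hollowpine=59 → close Hollowpine (overflow 48)
  59÷1 = 59 each, +1 to first 0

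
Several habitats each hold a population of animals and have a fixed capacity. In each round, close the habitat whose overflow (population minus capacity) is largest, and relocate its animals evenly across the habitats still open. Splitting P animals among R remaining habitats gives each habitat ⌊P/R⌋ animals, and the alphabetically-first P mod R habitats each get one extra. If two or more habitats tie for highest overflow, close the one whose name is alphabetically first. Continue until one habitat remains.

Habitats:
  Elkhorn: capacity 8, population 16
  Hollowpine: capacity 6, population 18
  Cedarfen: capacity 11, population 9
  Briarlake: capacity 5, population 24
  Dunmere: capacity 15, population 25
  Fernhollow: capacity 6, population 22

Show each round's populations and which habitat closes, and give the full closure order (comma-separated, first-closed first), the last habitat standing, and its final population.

Closure order: Briarlake, Fernhollow, Dunmere, Hollowpine, Elkhorn
Last habitat: Cedarfen with 114 animals

Round 1: Briarlake=24 Cedarfen=9 Dunmere=25 Elkhorn=16 Fernhollow=22 Hollowpine=18 → close Briarlake (overflow 19)
  24÷5 = 4 each, +1 to first 4
Round 2: Cedarfen=14 Dunmere=30 Elkhorn=21 Fernhollow=27 Hollowpine=22 → close Fernhollow (overflow 21)
  27÷4 = 6 each, +1 to first 3
Round 3: Cedarfen=21 Dunmere=37 Elkhorn=28 Hollowpine=28 → close Dunmere (overflow 22)
  37÷3 = 12 each, +1 to first 1
Round 4: Cedarfen=34 Elkhorn=40 Hollowpine=40 → close Hollowpine (overflow 34)
  40÷2 = 20 each, +1 to first 0
Round 5: Cedarfen=54 Elkhorn=60 → close Elkhorn (overflow 52)
  60÷1 = 60 each, +1 to first 0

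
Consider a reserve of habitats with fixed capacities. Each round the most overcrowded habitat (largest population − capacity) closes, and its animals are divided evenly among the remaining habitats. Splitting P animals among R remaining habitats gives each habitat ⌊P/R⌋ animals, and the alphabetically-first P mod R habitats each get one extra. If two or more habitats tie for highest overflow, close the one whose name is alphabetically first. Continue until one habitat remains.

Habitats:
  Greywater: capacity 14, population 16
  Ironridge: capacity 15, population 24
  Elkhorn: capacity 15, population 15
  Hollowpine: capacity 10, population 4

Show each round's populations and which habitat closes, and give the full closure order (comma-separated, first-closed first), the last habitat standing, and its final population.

Closure order: Ironridge, Greywater, Elkhorn
Last habitat: Hollowpine with 59 animals

Round 1: Elkhorn=15 Greywater=16 Hollowpine=4 Ironridge=24 → close Ironridge (overflow 9)
  24÷3 = 8 each, +1 to first 0
Round 2: Elkhorn=23 Greywater=24 Hollowpine=12 → close Greywater (overflow 10)
  24÷2 = 12 each, +1 to first 0
Round 3: Elkhorn=35 Hollowpine=24 → close Elkhorn (overflow 20)
  35÷1 = 35 each, +1 to first 0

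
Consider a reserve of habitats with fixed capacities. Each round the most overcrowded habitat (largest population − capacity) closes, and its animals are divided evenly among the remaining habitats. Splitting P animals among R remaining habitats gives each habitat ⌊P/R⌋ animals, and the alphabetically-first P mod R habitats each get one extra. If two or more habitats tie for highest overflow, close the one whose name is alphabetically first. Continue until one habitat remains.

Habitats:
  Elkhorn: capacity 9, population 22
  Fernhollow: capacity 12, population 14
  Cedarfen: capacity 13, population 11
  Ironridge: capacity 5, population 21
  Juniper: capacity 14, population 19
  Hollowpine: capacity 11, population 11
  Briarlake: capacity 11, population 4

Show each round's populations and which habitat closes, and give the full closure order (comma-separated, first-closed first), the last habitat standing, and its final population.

Round 1: Briarlake=4 Cedarfen=11 Elkhorn=22 Fernhollow=14 Hollowpine=11 Ironridge=21 Juniper=19 → close Ironridge (overflow 16)
  21÷6 = 3 each, +1 to first 3
Round 2: Briarlake=8 Cedarfen=15 Elkhorn=26 Fernhollow=17 Hollowpine=14 Juniper=22 → close Elkhorn (overflow 17)
  26÷5 = 5 each, +1 to first 1
Round 3: Briarlake=14 Cedarfen=20 Fernhollow=22 Hollowpine=19 Juniper=27 → close Juniper (overflow 13)
  27÷4 = 6 each, +1 to first 3
Round 4: Briarlake=21 Cedarfen=27 Fernhollow=29 Hollowpine=25 → close Fernhollow (overflow 17)
  29÷3 = 9 each, +1 to first 2
Round 5: Briarlake=31 Cedarfen=37 Hollowpine=34 → close Cedarfen (overflow 24)
  37÷2 = 18 each, +1 to first 1
Round 6: Briarlake=50 Hollowpine=52 → close Hollowpine (overflow 41)
  52÷1 = 52 each, +1 to first 0

Closure order: Ironridge, Elkhorn, Juniper, Fernhollow, Cedarfen, Hollowpine
Last habitat: Briarlake with 102 animals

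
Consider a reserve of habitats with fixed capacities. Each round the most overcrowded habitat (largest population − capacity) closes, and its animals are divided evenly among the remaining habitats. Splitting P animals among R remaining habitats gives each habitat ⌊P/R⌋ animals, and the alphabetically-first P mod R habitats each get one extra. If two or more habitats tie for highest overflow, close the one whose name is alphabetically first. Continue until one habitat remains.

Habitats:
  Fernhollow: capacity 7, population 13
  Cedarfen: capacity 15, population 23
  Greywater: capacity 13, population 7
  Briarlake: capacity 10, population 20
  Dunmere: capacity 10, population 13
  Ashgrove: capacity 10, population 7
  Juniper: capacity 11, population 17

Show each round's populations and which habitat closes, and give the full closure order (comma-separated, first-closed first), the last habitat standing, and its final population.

Closure order: Briarlake, Cedarfen, Fernhollow, Juniper, Dunmere, Ashgrove
Last habitat: Greywater with 100 animals

Round 1: Ashgrove=7 Briarlake=20 Cedarfen=23 Dunmere=13 Fernhollow=13 Greywater=7 Juniper=17 → close Briarlake (overflow 10)
  20÷6 = 3 each, +1 to first 2
Round 2: Ashgrove=11 Cedarfen=27 Dunmere=16 Fernhollow=16 Greywater=10 Juniper=20 → close Cedarfen (overflow 12)
  27÷5 = 5 each, +1 to first 2
Round 3: Ashgrove=17 Dunmere=22 Fernhollow=21 Greywater=15 Juniper=25 → close Fernhollow (overflow 14)
  21÷4 = 5 each, +1 to first 1
Round 4: Ashgrove=23 Dunmere=27 Greywater=20 Juniper=30 → close Juniper (overflow 19)
  30÷3 = 10 each, +1 to first 0
Round 5: Ashgrove=33 Dunmere=37 Greywater=30 → close Dunmere (overflow 27)
  37÷2 = 18 each, +1 to first 1
Round 6: Ashgrove=52 Greywater=48 → close Ashgrove (overflow 42)
  52÷1 = 52 each, +1 to first 0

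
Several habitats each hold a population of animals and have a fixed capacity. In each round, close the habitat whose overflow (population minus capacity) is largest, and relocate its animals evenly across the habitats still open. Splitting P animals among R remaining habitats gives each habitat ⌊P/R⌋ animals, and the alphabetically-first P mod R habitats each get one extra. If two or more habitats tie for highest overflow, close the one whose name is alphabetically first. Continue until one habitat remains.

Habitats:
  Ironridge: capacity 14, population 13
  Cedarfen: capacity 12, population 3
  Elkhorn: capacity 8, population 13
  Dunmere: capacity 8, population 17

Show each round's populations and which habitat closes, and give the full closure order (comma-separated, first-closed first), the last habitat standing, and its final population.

Closure order: Dunmere, Elkhorn, Ironridge
Last habitat: Cedarfen with 46 animals

Round 1: Cedarfen=3 Dunmere=17 Elkhorn=13 Ironridge=13 → close Dunmere (overflow 9)
  17÷3 = 5 each, +1 to first 2
Round 2: Cedarfen=9 Elkhorn=19 Ironridge=18 → close Elkhorn (overflow 11)
  19÷2 = 9 each, +1 to first 1
Round 3: Cedarfen=19 Ironridge=27 → close Ironridge (overflow 13)
  27÷1 = 27 each, +1 to first 0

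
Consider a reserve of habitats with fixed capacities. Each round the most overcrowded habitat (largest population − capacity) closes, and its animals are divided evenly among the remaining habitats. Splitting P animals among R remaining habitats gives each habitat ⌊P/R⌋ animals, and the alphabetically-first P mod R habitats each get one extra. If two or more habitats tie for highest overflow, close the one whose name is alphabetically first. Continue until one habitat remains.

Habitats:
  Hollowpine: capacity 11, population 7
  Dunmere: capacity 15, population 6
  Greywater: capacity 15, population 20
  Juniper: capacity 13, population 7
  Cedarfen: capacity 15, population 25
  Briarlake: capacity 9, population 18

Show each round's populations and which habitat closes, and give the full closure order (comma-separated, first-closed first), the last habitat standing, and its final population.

Round 1: Briarlake=18 Cedarfen=25 Dunmere=6 Greywater=20 Hollowpine=7 Juniper=7 → close Cedarfen (overflow 10)
  25÷5 = 5 each, +1 to first 0
Round 2: Briarlake=23 Dunmere=11 Greywater=25 Hollowpine=12 Juniper=12 → close Briarlake (overflow 14)
  23÷4 = 5 each, +1 to first 3
Round 3: Dunmere=17 Greywater=31 Hollowpine=18 Juniper=17 → close Greywater (overflow 16)
  31÷3 = 10 each, +1 to first 1
Round 4: Dunmere=28 Hollowpine=28 Juniper=27 → close Hollowpine (overflow 17)
  28÷2 = 14 each, +1 to first 0
Round 5: Dunmere=42 Juniper=41 → close Juniper (overflow 28)
  41÷1 = 41 each, +1 to first 0

Closure order: Cedarfen, Briarlake, Greywater, Hollowpine, Juniper
Last habitat: Dunmere with 83 animals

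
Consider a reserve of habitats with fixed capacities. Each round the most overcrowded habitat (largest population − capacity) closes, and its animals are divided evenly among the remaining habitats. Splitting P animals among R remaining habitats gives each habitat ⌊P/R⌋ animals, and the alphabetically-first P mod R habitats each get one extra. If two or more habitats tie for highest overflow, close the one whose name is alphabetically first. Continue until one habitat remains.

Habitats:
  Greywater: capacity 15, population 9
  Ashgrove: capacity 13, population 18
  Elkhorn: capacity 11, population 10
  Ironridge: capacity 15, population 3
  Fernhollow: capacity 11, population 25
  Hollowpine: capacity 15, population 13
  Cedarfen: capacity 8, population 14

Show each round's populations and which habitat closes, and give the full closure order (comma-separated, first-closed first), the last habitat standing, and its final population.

Round 1: Ashgrove=18 Cedarfen=14 Elkhorn=10 Fernhollow=25 Greywater=9 Hollowpine=13 Ironridge=3 → close Fernhollow (overflow 14)
  25÷6 = 4 each, +1 to first 1
Round 2: Ashgrove=23 Cedarfen=18 Elkhorn=14 Greywater=13 Hollowpine=17 Ironridge=7 → close Ashgrove (overflow 10)
  23÷5 = 4 each, +1 to first 3
Round 3: Cedarfen=23 Elkhorn=19 Greywater=18 Hollowpine=21 Ironridge=11 → close Cedarfen (overflow 15)
  23÷4 = 5 each, +1 to first 3
Round 4: Elkhorn=25 Greywater=24 Hollowpine=27 Ironridge=16 → close Elkhorn (overflow 14)
  25÷3 = 8 each, +1 to first 1
Round 5: Greywater=33 Hollowpine=35 Ironridge=24 → close Hollowpine (overflow 20)
  35÷2 = 17 each, +1 to first 1
Round 6: Greywater=51 Ironridge=41 → close Greywater (overflow 36)
  51÷1 = 51 each, +1 to first 0

Closure order: Fernhollow, Ashgrove, Cedarfen, Elkhorn, Hollowpine, Greywater
Last habitat: Ironridge with 92 animals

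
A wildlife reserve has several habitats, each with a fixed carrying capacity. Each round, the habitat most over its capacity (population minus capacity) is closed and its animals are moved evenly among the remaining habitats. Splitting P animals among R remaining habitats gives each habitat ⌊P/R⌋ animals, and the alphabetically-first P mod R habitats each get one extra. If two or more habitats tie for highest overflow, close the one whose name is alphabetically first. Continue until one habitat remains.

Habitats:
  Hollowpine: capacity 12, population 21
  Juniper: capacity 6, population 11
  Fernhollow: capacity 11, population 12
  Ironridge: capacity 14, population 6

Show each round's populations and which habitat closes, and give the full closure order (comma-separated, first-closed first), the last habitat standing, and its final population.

Round 1: Fernhollow=12 Hollowpine=21 Ironridge=6 Juniper=11 → close Hollowpine (overflow 9)
  21÷3 = 7 each, +1 to first 0
Round 2: Fernhollow=19 Ironridge=13 Juniper=18 → close Juniper (overflow 12)
  18÷2 = 9 each, +1 to first 0
Round 3: Fernhollow=28 Ironridge=22 → close Fernhollow (overflow 17)
  28÷1 = 28 each, +1 to first 0

Closure order: Hollowpine, Juniper, Fernhollow
Last habitat: Ironridge with 50 animals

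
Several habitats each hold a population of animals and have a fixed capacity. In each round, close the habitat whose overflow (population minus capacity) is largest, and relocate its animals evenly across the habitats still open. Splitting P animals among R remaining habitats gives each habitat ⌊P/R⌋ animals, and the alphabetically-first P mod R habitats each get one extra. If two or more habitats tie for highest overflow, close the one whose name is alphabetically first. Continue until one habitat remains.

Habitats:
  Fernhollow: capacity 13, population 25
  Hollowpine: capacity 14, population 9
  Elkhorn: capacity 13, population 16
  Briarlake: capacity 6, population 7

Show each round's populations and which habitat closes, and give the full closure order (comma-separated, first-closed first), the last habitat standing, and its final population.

Round 1: Briarlake=7 Elkhorn=16 Fernhollow=25 Hollowpine=9 → close Fernhollow (overflow 12)
  25÷3 = 8 each, +1 to first 1
Round 2: Briarlake=16 Elkhorn=24 Hollowpine=17 → close Elkhorn (overflow 11)
  24÷2 = 12 each, +1 to first 0
Round 3: Briarlake=28 Hollowpine=29 → close Briarlake (overflow 22)
  28÷1 = 28 each, +1 to first 0

Closure order: Fernhollow, Elkhorn, Briarlake
Last habitat: Hollowpine with 57 animals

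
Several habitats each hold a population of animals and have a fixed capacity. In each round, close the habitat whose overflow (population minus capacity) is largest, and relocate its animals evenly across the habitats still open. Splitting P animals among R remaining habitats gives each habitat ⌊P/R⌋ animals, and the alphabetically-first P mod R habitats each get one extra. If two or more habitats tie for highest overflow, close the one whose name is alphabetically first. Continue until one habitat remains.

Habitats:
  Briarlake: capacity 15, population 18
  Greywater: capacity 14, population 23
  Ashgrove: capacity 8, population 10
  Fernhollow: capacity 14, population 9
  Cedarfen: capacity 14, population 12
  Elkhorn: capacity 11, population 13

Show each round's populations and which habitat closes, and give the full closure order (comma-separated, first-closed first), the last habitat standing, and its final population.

Round 1: Ashgrove=10 Briarlake=18 Cedarfen=12 Elkhorn=13 Fernhollow=9 Greywater=23 → close Greywater (overflow 9)
  23÷5 = 4 each, +1 to first 3
Round 2: Ashgrove=15 Briarlake=23 Cedarfen=17 Elkhorn=17 Fernhollow=13 → close Briarlake (overflow 8)
  23÷4 = 5 each, +1 to first 3
Round 3: Ashgrove=21 Cedarfen=23 Elkhorn=23 Fernhollow=18 → close Ashgrove (overflow 13)
  21÷3 = 7 each, +1 to first 0
Round 4: Cedarfen=30 Elkhorn=30 Fernhollow=25 → close Elkhorn (overflow 19)
  30÷2 = 15 each, +1 to first 0
Round 5: Cedarfen=45 Fernhollow=40 → close Cedarfen (overflow 31)
  45÷1 = 45 each, +1 to first 0

Closure order: Greywater, Briarlake, Ashgrove, Elkhorn, Cedarfen
Last habitat: Fernhollow with 85 animals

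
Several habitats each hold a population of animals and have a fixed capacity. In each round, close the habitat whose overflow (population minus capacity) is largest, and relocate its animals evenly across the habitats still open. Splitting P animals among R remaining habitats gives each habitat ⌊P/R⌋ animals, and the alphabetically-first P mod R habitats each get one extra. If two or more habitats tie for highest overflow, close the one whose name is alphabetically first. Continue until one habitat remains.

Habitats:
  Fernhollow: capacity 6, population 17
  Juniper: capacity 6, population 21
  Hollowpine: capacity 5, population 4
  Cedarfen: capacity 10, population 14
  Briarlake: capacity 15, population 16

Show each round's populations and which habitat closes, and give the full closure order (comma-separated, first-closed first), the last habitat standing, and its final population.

Round 1: Briarlake=16 Cedarfen=14 Fernhollow=17 Hollowpine=4 Juniper=21 → close Juniper (overflow 15)
  21÷4 = 5 each, +1 to first 1
Round 2: Briarlake=22 Cedarfen=19 Fernhollow=22 Hollowpine=9 → close Fernhollow (overflow 16)
  22÷3 = 7 each, +1 to first 1
Round 3: Briarlake=30 Cedarfen=26 Hollowpine=16 → close Cedarfen (overflow 16)
  26÷2 = 13 each, +1 to first 0
Round 4: Briarlake=43 Hollowpine=29 → close Briarlake (overflow 28)
  43÷1 = 43 each, +1 to first 0

Closure order: Juniper, Fernhollow, Cedarfen, Briarlake
Last habitat: Hollowpine with 72 animals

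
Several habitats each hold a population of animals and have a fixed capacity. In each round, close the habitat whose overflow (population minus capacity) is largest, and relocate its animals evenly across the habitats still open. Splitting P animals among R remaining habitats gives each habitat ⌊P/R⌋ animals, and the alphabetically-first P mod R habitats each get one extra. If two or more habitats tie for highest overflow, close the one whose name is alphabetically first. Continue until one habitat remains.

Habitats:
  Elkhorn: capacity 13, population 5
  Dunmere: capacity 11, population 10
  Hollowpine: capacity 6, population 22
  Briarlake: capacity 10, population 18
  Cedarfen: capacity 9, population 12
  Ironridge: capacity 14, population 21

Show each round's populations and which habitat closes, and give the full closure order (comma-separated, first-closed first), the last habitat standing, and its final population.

Closure order: Hollowpine, Briarlake, Ironridge, Cedarfen, Dunmere
Last habitat: Elkhorn with 88 animals

Round 1: Briarlake=18 Cedarfen=12 Dunmere=10 Elkhorn=5 Hollowpine=22 Ironridge=21 → close Hollowpine (overflow 16)
  22÷5 = 4 each, +1 to first 2
Round 2: Briarlake=23 Cedarfen=17 Dunmere=14 Elkhorn=9 Ironridge=25 → close Briarlake (overflow 13)
  23÷4 = 5 each, +1 to first 3
Round 3: Cedarfen=23 Dunmere=20 Elkhorn=15 Ironridge=30 → close Ironridge (overflow 16)
  30÷3 = 10 each, +1 to first 0
Round 4: Cedarfen=33 Dunmere=30 Elkhorn=25 → close Cedarfen (overflow 24)
  33÷2 = 16 each, +1 to first 1
Round 5: Dunmere=47 Elkhorn=41 → close Dunmere (overflow 36)
  47÷1 = 47 each, +1 to first 0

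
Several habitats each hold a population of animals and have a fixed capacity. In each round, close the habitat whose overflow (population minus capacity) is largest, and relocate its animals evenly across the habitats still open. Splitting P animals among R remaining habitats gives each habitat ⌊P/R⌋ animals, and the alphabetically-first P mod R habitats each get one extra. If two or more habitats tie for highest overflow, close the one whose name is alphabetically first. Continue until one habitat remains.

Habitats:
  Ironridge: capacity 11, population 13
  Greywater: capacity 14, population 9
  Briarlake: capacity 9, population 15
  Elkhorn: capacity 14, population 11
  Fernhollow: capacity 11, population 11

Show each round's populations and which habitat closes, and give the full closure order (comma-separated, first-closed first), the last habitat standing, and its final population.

Closure order: Briarlake, Ironridge, Fernhollow, Elkhorn
Last habitat: Greywater with 59 animals

Round 1: Briarlake=15 Elkhorn=11 Fernhollow=11 Greywater=9 Ironridge=13 → close Briarlake (overflow 6)
  15÷4 = 3 each, +1 to first 3
Round 2: Elkhorn=15 Fernhollow=15 Greywater=13 Ironridge=16 → close Ironridge (overflow 5)
  16÷3 = 5 each, +1 to first 1
Round 3: Elkhorn=21 Fernhollow=20 Greywater=18 → close Fernhollow (overflow 9)
  20÷2 = 10 each, +1 to first 0
Round 4: Elkhorn=31 Greywater=28 → close Elkhorn (overflow 17)
  31÷1 = 31 each, +1 to first 0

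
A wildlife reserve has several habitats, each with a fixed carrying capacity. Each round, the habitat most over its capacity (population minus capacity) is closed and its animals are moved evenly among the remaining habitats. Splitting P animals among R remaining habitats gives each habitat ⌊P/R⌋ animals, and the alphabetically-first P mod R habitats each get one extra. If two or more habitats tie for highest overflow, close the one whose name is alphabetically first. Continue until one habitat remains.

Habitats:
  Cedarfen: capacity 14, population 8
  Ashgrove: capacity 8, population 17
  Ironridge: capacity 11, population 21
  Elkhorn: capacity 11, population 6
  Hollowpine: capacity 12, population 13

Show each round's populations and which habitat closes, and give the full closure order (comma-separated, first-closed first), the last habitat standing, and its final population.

Round 1: Ashgrove=17 Cedarfen=8 Elkhorn=6 Hollowpine=13 Ironridge=21 → close Ironridge (overflow 10)
  21÷4 = 5 each, +1 to first 1
Round 2: Ashgrove=23 Cedarfen=13 Elkhorn=11 Hollowpine=18 → close Ashgrove (overflow 15)
  23÷3 = 7 each, +1 to first 2
Round 3: Cedarfen=21 Elkhorn=19 Hollowpine=25 → close Hollowpine (overflow 13)
  25÷2 = 12 each, +1 to first 1
Round 4: Cedarfen=34 Elkhorn=31 → close Cedarfen (overflow 20)
  34÷1 = 34 each, +1 to first 0

Closure order: Ironridge, Ashgrove, Hollowpine, Cedarfen
Last habitat: Elkhorn with 65 animals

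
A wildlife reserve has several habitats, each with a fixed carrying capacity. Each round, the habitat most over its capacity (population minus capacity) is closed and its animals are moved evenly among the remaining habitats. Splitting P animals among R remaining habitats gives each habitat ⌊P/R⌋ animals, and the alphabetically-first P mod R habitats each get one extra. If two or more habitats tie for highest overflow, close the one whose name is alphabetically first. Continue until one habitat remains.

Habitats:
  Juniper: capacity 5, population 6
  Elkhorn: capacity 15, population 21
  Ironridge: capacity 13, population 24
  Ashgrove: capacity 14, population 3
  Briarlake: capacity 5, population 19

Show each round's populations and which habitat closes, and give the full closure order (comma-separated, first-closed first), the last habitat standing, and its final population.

Closure order: Briarlake, Ironridge, Elkhorn, Juniper
Last habitat: Ashgrove with 73 animals

Round 1: Ashgrove=3 Briarlake=19 Elkhorn=21 Ironridge=24 Juniper=6 → close Briarlake (overflow 14)
  19÷4 = 4 each, +1 to first 3
Round 2: Ashgrove=8 Elkhorn=26 Ironridge=29 Juniper=10 → close Ironridge (overflow 16)
  29÷3 = 9 each, +1 to first 2
Round 3: Ashgrove=18 Elkhorn=36 Juniper=19 → close Elkhorn (overflow 21)
  36÷2 = 18 each, +1 to first 0
Round 4: Ashgrove=36 Juniper=37 → close Juniper (overflow 32)
  37÷1 = 37 each, +1 to first 0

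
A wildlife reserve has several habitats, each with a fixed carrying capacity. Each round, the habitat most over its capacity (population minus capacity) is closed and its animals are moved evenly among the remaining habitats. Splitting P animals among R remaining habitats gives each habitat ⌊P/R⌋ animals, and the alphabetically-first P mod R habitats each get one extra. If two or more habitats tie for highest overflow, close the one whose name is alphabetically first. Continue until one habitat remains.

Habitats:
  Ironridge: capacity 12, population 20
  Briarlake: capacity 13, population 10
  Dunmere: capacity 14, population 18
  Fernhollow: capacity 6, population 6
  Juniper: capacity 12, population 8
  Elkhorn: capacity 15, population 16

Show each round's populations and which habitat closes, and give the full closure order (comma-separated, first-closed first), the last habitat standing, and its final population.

Round 1: Briarlake=10 Dunmere=18 Elkhorn=16 Fernhollow=6 Ironridge=20 Juniper=8 → close Ironridge (overflow 8)
  20÷5 = 4 each, +1 to first 0
Round 2: Briarlake=14 Dunmere=22 Elkhorn=20 Fernhollow=10 Juniper=12 → close Dunmere (overflow 8)
  22÷4 = 5 each, +1 to first 2
Round 3: Briarlake=20 Elkhorn=26 Fernhollow=15 Juniper=17 → close Elkhorn (overflow 11)
  26÷3 = 8 each, +1 to first 2
Round 4: Briarlake=29 Fernhollow=24 Juniper=25 → close Fernhollow (overflow 18)
  24÷2 = 12 each, +1 to first 0
Round 5: Briarlake=41 Juniper=37 → close Briarlake (overflow 28)
  41÷1 = 41 each, +1 to first 0

Closure order: Ironridge, Dunmere, Elkhorn, Fernhollow, Briarlake
Last habitat: Juniper with 78 animals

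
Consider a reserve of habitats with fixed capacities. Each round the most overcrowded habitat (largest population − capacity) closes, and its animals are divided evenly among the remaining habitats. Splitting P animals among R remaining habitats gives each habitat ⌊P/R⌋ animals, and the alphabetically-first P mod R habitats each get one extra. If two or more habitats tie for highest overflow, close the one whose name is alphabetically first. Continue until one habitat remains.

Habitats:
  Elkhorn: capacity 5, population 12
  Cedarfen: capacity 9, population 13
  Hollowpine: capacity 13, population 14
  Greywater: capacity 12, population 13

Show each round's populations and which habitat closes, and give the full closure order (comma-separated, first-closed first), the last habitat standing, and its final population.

Closure order: Elkhorn, Cedarfen, Greywater
Last habitat: Hollowpine with 52 animals

Round 1: Cedarfen=13 Elkhorn=12 Greywater=13 Hollowpine=14 → close Elkhorn (overflow 7)
  12÷3 = 4 each, +1 to first 0
Round 2: Cedarfen=17 Greywater=17 Hollowpine=18 → close Cedarfen (overflow 8)
  17÷2 = 8 each, +1 to first 1
Round 3: Greywater=26 Hollowpine=26 → close Greywater (overflow 14)
  26÷1 = 26 each, +1 to first 0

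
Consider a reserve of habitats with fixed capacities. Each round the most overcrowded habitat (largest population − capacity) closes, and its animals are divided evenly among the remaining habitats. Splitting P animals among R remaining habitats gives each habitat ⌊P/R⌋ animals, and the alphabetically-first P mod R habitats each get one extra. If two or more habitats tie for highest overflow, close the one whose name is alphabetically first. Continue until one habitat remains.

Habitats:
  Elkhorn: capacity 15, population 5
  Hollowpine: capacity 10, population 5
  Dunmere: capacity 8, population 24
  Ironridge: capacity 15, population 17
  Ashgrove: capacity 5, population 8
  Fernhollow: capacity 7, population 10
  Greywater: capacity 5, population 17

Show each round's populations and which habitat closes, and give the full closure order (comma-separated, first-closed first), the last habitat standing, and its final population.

Round 1: Ashgrove=8 Dunmere=24 Elkhorn=5 Fernhollow=10 Greywater=17 Hollowpine=5 Ironridge=17 → close Dunmere (overflow 16)
  24÷6 = 4 each, +1 to first 0
Round 2: Ashgrove=12 Elkhorn=9 Fernhollow=14 Greywater=21 Hollowpine=9 Ironridge=21 → close Greywater (overflow 16)
  21÷5 = 4 each, +1 to first 1
Round 3: Ashgrove=17 Elkhorn=13 Fernhollow=18 Hollowpine=13 Ironridge=25 → close Ashgrove (overflow 12)
  17÷4 = 4 each, +1 to first 1
Round 4: Elkhorn=18 Fernhollow=22 Hollowpine=17 Ironridge=29 → close Fernhollow (overflow 15)
  22÷3 = 7 each, +1 to first 1
Round 5: Elkhorn=26 Hollowpine=24 Ironridge=36 → close Ironridge (overflow 21)
  36÷2 = 18 each, +1 to first 0
Round 6: Elkhorn=44 Hollowpine=42 → close Hollowpine (overflow 32)
  42÷1 = 42 each, +1 to first 0

Closure order: Dunmere, Greywater, Ashgrove, Fernhollow, Ironridge, Hollowpine
Last habitat: Elkhorn with 86 animals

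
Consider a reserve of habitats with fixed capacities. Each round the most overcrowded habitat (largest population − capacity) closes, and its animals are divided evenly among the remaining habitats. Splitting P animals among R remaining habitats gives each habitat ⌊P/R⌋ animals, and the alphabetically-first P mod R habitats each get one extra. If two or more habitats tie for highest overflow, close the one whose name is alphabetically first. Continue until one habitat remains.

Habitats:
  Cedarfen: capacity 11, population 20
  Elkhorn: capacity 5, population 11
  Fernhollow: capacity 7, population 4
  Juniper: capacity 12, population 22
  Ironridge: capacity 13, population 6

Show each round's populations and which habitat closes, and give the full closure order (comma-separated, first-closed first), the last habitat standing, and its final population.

Closure order: Juniper, Cedarfen, Elkhorn, Fernhollow
Last habitat: Ironridge with 63 animals

Round 1: Cedarfen=20 Elkhorn=11 Fernhollow=4 Ironridge=6 Juniper=22 → close Juniper (overflow 10)
  22÷4 = 5 each, +1 to first 2
Round 2: Cedarfen=26 Elkhorn=17 Fernhollow=9 Ironridge=11 → close Cedarfen (overflow 15)
  26÷3 = 8 each, +1 to first 2
Round 3: Elkhorn=26 Fernhollow=18 Ironridge=19 → close Elkhorn (overflow 21)
  26÷2 = 13 each, +1 to first 0
Round 4: Fernhollow=31 Ironridge=32 → close Fernhollow (overflow 24)
  31÷1 = 31 each, +1 to first 0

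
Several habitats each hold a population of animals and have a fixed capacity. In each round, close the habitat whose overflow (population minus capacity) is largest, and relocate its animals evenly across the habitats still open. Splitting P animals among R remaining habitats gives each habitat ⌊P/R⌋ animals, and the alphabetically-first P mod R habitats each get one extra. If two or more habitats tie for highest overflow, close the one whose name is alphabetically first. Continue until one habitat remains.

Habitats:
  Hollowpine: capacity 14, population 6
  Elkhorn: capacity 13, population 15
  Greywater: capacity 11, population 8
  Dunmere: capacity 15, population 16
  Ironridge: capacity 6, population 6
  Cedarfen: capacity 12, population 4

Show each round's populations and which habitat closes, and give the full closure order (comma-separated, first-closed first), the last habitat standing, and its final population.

Closure order: Elkhorn, Dunmere, Ironridge, Greywater, Cedarfen
Last habitat: Hollowpine with 55 animals

Round 1: Cedarfen=4 Dunmere=16 Elkhorn=15 Greywater=8 Hollowpine=6 Ironridge=6 → close Elkhorn (overflow 2)
  15÷5 = 3 each, +1 to first 0
Round 2: Cedarfen=7 Dunmere=19 Greywater=11 Hollowpine=9 Ironridge=9 → close Dunmere (overflow 4)
  19÷4 = 4 each, +1 to first 3
Round 3: Cedarfen=12 Greywater=16 Hollowpine=14 Ironridge=13 → close Ironridge (overflow 7)
  13÷3 = 4 each, +1 to first 1
Round 4: Cedarfen=17 Greywater=20 Hollowpine=18 → close Greywater (overflow 9)
  20÷2 = 10 each, +1 to first 0
Round 5: Cedarfen=27 Hollowpine=28 → close Cedarfen (overflow 15)
  27÷1 = 27 each, +1 to first 0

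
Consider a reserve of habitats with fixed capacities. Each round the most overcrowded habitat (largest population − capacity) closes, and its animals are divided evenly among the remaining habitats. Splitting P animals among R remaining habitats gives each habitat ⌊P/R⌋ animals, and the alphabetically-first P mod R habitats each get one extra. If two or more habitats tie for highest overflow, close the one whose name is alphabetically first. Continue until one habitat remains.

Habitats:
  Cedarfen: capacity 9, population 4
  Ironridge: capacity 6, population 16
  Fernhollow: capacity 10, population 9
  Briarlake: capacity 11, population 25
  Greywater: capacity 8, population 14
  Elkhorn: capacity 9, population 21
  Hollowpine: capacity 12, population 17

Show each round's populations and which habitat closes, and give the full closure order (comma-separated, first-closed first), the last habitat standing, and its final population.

Closure order: Briarlake, Elkhorn, Ironridge, Greywater, Hollowpine, Fernhollow
Last habitat: Cedarfen with 106 animals

Round 1: Briarlake=25 Cedarfen=4 Elkhorn=21 Fernhollow=9 Greywater=14 Hollowpine=17 Ironridge=16 → close Briarlake (overflow 14)
  25÷6 = 4 each, +1 to first 1
Round 2: Cedarfen=9 Elkhorn=25 Fernhollow=13 Greywater=18 Hollowpine=21 Ironridge=20 → close Elkhorn (overflow 16)
  25÷5 = 5 each, +1 to first 0
Round 3: Cedarfen=14 Fernhollow=18 Greywater=23 Hollowpine=26 Ironridge=25 → close Ironridge (overflow 19)
  25÷4 = 6 each, +1 to first 1
Round 4: Cedarfen=21 Fernhollow=24 Greywater=29 Hollowpine=32 → close Greywater (overflow 21)
  29÷3 = 9 each, +1 to first 2
Round 5: Cedarfen=31 Fernhollow=34 Hollowpine=41 → close Hollowpine (overflow 29)
  41÷2 = 20 each, +1 to first 1
Round 6: Cedarfen=52 Fernhollow=54 → close Fernhollow (overflow 44)
  54÷1 = 54 each, +1 to first 0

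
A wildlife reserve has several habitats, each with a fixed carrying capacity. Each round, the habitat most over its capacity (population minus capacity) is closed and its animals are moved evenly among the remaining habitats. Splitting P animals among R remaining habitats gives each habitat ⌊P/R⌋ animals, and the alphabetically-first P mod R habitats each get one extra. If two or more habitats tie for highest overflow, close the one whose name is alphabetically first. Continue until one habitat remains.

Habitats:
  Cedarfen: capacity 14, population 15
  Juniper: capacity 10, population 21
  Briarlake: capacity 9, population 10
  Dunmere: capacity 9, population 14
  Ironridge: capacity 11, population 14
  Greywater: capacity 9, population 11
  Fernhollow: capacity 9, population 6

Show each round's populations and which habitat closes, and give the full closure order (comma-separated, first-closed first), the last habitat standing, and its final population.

Closure order: Juniper, Dunmere, Briarlake, Cedarfen, Ironridge, Greywater
Last habitat: Fernhollow with 91 animals

Round 1: Briarlake=10 Cedarfen=15 Dunmere=14 Fernhollow=6 Greywater=11 Ironridge=14 Juniper=21 → close Juniper (overflow 11)
  21÷6 = 3 each, +1 to first 3
Round 2: Briarlake=14 Cedarfen=19 Dunmere=18 Fernhollow=9 Greywater=14 Ironridge=17 → close Dunmere (overflow 9)
  18÷5 = 3 each, +1 to first 3
Round 3: Briarlake=18 Cedarfen=23 Fernhollow=13 Greywater=17 Ironridge=20 → close Briarlake (overflow 9)
  18÷4 = 4 each, +1 to first 2
Round 4: Cedarfen=28 Fernhollow=18 Greywater=21 Ironridge=24 → close Cedarfen (overflow 14)
  28÷3 = 9 each, +1 to first 1
Round 5: Fernhollow=28 Greywater=30 Ironridge=33 → close Ironridge (overflow 22)
  33÷2 = 16 each, +1 to first 1
Round 6: Fernhollow=45 Greywater=46 → close Greywater (overflow 37)
  46÷1 = 46 each, +1 to first 0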